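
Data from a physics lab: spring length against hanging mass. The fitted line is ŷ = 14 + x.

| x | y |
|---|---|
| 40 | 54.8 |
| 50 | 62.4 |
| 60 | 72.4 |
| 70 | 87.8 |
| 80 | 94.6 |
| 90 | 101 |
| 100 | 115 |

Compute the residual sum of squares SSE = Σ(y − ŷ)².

x=40: ŷ = 14 + 40 = 54; r = 54.8 − 54 = 0.8
x=50: ŷ = 14 + 50 = 64; r = 62.4 − 64 = -1.6
x=60: ŷ = 14 + 60 = 74; r = 72.4 − 74 = -1.6
x=70: ŷ = 14 + 70 = 84; r = 87.8 − 84 = 3.8
x=80: ŷ = 14 + 80 = 94; r = 94.6 − 94 = 0.6
x=90: ŷ = 14 + 90 = 104; r = 101 − 104 = -3
x=100: ŷ = 14 + 100 = 114; r = 115 − 114 = 1
SSE = 0.64 + 2.56 + 2.56 + 14.44 + 0.36 + 9 + 1 = 30.56

SSE = 30.56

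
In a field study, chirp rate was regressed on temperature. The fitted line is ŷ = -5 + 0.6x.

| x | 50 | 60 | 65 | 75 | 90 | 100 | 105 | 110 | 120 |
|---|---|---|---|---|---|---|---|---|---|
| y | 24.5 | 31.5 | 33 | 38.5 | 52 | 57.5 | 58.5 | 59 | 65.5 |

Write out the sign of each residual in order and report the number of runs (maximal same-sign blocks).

5 runs

x=50: ŷ = -5 + 0.6·50 = 25; r = 24.5 − 25 = -0.5
x=60: ŷ = -5 + 0.6·60 = 31; r = 31.5 − 31 = 0.5
x=65: ŷ = -5 + 0.6·65 = 34; r = 33 − 34 = -1
x=75: ŷ = -5 + 0.6·75 = 40; r = 38.5 − 40 = -1.5
x=90: ŷ = -5 + 0.6·90 = 49; r = 52 − 49 = 3
x=100: ŷ = -5 + 0.6·100 = 55; r = 57.5 − 55 = 2.5
x=105: ŷ = -5 + 0.6·105 = 58; r = 58.5 − 58 = 0.5
x=110: ŷ = -5 + 0.6·110 = 61; r = 59 − 61 = -2
x=120: ŷ = -5 + 0.6·120 = 67; r = 65.5 − 67 = -1.5
Signs: − + − − + + + − −
Runs: −×1, +×1, −×2, +×3, −×2 → 5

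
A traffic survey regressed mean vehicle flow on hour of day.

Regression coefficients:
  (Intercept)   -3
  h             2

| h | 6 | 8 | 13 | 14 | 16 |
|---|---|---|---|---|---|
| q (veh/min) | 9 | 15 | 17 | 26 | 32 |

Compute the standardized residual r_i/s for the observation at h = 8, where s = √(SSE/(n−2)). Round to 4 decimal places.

0.4899

h=6: q̂ = -3 + 2·6 = 9; r = 9 − 9 = 0
h=8: q̂ = -3 + 2·8 = 13; r = 15 − 13 = 2
h=13: q̂ = -3 + 2·13 = 23; r = 17 − 23 = -6
h=14: q̂ = -3 + 2·14 = 25; r = 26 − 25 = 1
h=16: q̂ = -3 + 2·16 = 29; r = 32 − 29 = 3
SSE = 0 + 4 + 36 + 1 + 9 = 50
s = √(50/3) = 4.08248
r/s = 2 / 4.08248 = 0.4899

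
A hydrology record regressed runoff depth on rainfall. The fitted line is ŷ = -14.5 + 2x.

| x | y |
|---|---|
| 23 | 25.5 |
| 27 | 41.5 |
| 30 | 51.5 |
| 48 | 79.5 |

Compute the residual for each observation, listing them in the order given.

x=23: ŷ = -14.5 + 2·23 = 31.5; r = 25.5 − 31.5 = -6
x=27: ŷ = -14.5 + 2·27 = 39.5; r = 41.5 − 39.5 = 2
x=30: ŷ = -14.5 + 2·30 = 45.5; r = 51.5 − 45.5 = 6
x=48: ŷ = -14.5 + 2·48 = 81.5; r = 79.5 − 81.5 = -2

-6, 2, 6, -2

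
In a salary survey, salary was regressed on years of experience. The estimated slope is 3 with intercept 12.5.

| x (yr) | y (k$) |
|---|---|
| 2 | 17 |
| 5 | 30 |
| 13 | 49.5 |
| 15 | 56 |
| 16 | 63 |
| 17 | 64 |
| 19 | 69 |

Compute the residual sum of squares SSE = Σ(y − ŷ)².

SSE = 21.5

x=2: ŷ = 12.5 + 3·2 = 18.5; r = 17 − 18.5 = -1.5
x=5: ŷ = 12.5 + 3·5 = 27.5; r = 30 − 27.5 = 2.5
x=13: ŷ = 12.5 + 3·13 = 51.5; r = 49.5 − 51.5 = -2
x=15: ŷ = 12.5 + 3·15 = 57.5; r = 56 − 57.5 = -1.5
x=16: ŷ = 12.5 + 3·16 = 60.5; r = 63 − 60.5 = 2.5
x=17: ŷ = 12.5 + 3·17 = 63.5; r = 64 − 63.5 = 0.5
x=19: ŷ = 12.5 + 3·19 = 69.5; r = 69 − 69.5 = -0.5
SSE = 2.25 + 6.25 + 4 + 2.25 + 6.25 + 0.25 + 0.25 = 21.5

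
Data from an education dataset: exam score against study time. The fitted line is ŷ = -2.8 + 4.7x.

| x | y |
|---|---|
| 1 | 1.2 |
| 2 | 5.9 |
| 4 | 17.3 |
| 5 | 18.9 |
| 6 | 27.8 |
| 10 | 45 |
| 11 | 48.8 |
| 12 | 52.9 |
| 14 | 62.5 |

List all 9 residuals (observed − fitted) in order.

-0.7, -0.7, 1.3, -1.8, 2.4, 0.8, -0.1, -0.7, -0.5

x=1: ŷ = -2.8 + 4.7·1 = 1.9; e = 1.2 − 1.9 = -0.7
x=2: ŷ = -2.8 + 4.7·2 = 6.6; e = 5.9 − 6.6 = -0.7
x=4: ŷ = -2.8 + 4.7·4 = 16; e = 17.3 − 16 = 1.3
x=5: ŷ = -2.8 + 4.7·5 = 20.7; e = 18.9 − 20.7 = -1.8
x=6: ŷ = -2.8 + 4.7·6 = 25.4; e = 27.8 − 25.4 = 2.4
x=10: ŷ = -2.8 + 4.7·10 = 44.2; e = 45 − 44.2 = 0.8
x=11: ŷ = -2.8 + 4.7·11 = 48.9; e = 48.8 − 48.9 = -0.1
x=12: ŷ = -2.8 + 4.7·12 = 53.6; e = 52.9 − 53.6 = -0.7
x=14: ŷ = -2.8 + 4.7·14 = 63; e = 62.5 − 63 = -0.5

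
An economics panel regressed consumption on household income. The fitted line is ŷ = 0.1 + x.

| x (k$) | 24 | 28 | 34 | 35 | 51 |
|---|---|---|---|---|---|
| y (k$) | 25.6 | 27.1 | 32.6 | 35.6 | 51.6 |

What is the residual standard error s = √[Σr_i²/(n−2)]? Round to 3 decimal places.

x=24: ŷ = 0.1 + 24 = 24.1; r = 25.6 − 24.1 = 1.5
x=28: ŷ = 0.1 + 28 = 28.1; r = 27.1 − 28.1 = -1
x=34: ŷ = 0.1 + 34 = 34.1; r = 32.6 − 34.1 = -1.5
x=35: ŷ = 0.1 + 35 = 35.1; r = 35.6 − 35.1 = 0.5
x=51: ŷ = 0.1 + 51 = 51.1; r = 51.6 − 51.1 = 0.5
SSE = 2.25 + 1 + 2.25 + 0.25 + 0.25 = 6
s = √(6/3) = √2 ≈ 1.414

s = 1.414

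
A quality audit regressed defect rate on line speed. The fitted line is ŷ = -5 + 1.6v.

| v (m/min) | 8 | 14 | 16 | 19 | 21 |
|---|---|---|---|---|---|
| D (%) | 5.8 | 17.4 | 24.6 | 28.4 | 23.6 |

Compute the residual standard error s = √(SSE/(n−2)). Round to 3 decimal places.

v=8: ŷ = -5 + 1.6·8 = 7.8; e = 5.8 − 7.8 = -2
v=14: ŷ = -5 + 1.6·14 = 17.4; e = 17.4 − 17.4 = 0
v=16: ŷ = -5 + 1.6·16 = 20.6; e = 24.6 − 20.6 = 4
v=19: ŷ = -5 + 1.6·19 = 25.4; e = 28.4 − 25.4 = 3
v=21: ŷ = -5 + 1.6·21 = 28.6; e = 23.6 − 28.6 = -5
SSE = 4 + 0 + 16 + 9 + 25 = 54
s = √(54/3) = √18 ≈ 4.243

s = 4.243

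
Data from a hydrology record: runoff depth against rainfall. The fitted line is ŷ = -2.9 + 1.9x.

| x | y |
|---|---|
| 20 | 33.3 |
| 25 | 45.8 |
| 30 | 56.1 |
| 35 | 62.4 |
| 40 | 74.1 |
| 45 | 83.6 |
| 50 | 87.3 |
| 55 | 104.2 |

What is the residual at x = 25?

e = 1.2

ŷ = -2.9 + 1.9·25 = 44.6
e = 45.8 − 44.6 = 1.2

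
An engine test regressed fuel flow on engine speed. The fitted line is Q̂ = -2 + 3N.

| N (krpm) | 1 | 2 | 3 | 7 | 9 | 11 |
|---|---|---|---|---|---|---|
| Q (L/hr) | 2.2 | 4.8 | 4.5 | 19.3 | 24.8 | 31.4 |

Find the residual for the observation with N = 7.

e = 0.3

Q̂ = -2 + 3·7 = 19
e = 19.3 − 19 = 0.3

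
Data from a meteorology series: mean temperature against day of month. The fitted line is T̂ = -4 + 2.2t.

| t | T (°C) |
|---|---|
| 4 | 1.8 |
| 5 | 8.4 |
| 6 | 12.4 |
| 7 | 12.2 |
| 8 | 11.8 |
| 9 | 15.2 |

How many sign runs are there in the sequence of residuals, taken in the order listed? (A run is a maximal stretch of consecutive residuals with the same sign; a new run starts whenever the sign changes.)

3 runs

t=4: T̂ = -4 + 2.2·4 = 4.8; e = 1.8 − 4.8 = -3
t=5: T̂ = -4 + 2.2·5 = 7; e = 8.4 − 7 = 1.4
t=6: T̂ = -4 + 2.2·6 = 9.2; e = 12.4 − 9.2 = 3.2
t=7: T̂ = -4 + 2.2·7 = 11.4; e = 12.2 − 11.4 = 0.8
t=8: T̂ = -4 + 2.2·8 = 13.6; e = 11.8 − 13.6 = -1.8
t=9: T̂ = -4 + 2.2·9 = 15.8; e = 15.2 − 15.8 = -0.6
Signs: − + + + − −
Runs: −×1, +×3, −×2 → 3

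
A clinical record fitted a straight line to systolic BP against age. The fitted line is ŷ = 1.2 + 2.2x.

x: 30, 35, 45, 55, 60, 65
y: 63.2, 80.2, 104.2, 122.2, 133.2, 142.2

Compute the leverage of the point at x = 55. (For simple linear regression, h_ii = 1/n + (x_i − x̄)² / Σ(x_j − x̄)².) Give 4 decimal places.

x̄ = (30 + 35 + 45 + 55 + 60 + 65)/6 = 48.3333
Σ(x − x̄)² = 336.111 + 177.778 + 11.1111 + 44.4444 + 136.111 + 277.778 = 983.333
h = 1/6 + (6.66667)²/983.333 = 0.166667 + 0.0451977 = 0.2119

h = 0.2119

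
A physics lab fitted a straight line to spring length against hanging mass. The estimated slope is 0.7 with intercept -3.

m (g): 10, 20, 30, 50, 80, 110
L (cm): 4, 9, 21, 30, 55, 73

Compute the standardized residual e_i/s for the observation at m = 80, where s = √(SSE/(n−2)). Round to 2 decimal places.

m=10: ŷ = -3 + 0.7·10 = 4; e = 4 − 4 = 0
m=20: ŷ = -3 + 0.7·20 = 11; e = 9 − 11 = -2
m=30: ŷ = -3 + 0.7·30 = 18; e = 21 − 18 = 3
m=50: ŷ = -3 + 0.7·50 = 32; e = 30 − 32 = -2
m=80: ŷ = -3 + 0.7·80 = 53; e = 55 − 53 = 2
m=110: ŷ = -3 + 0.7·110 = 74; e = 73 − 74 = -1
SSE = 0 + 4 + 9 + 4 + 4 + 1 = 22
s = √(22/4) = 2.34521
e/s = 2 / 2.34521 = 0.85

0.85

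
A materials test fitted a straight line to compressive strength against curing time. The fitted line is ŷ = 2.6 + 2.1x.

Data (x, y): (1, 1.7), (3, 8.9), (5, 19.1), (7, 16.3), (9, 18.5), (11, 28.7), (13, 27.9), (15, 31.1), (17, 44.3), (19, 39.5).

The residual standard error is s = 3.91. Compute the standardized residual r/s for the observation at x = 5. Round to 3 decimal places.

ŷ = 2.6 + 2.1·5 = 13.1
r = 19.1 − 13.1 = 6
r/s = 6 / 3.91 = 1.535

1.535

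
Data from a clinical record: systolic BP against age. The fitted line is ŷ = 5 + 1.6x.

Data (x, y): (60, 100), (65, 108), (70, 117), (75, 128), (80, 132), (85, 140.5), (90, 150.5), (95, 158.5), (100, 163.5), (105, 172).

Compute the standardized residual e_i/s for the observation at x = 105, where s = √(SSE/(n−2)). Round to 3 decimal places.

-0.632

x=60: ŷ = 5 + 1.6·60 = 101; e = 100 − 101 = -1
x=65: ŷ = 5 + 1.6·65 = 109; e = 108 − 109 = -1
x=70: ŷ = 5 + 1.6·70 = 117; e = 117 − 117 = 0
x=75: ŷ = 5 + 1.6·75 = 125; e = 128 − 125 = 3
x=80: ŷ = 5 + 1.6·80 = 133; e = 132 − 133 = -1
x=85: ŷ = 5 + 1.6·85 = 141; e = 140.5 − 141 = -0.5
x=90: ŷ = 5 + 1.6·90 = 149; e = 150.5 − 149 = 1.5
x=95: ŷ = 5 + 1.6·95 = 157; e = 158.5 − 157 = 1.5
x=100: ŷ = 5 + 1.6·100 = 165; e = 163.5 − 165 = -1.5
x=105: ŷ = 5 + 1.6·105 = 173; e = 172 − 173 = -1
SSE = 1 + 1 + 0 + 9 + 1 + 0.25 + 2.25 + 2.25 + 2.25 + 1 = 20
s = √(20/8) = 1.58114
e/s = -1 / 1.58114 = -0.632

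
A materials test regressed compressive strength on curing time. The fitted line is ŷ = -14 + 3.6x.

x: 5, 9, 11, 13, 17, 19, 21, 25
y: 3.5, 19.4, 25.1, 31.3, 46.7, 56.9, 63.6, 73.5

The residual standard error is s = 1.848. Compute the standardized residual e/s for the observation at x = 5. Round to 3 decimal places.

-0.271

ŷ = -14 + 3.6·5 = 4
e = 3.5 − 4 = -0.5
e/s = -0.5 / 1.848 = -0.271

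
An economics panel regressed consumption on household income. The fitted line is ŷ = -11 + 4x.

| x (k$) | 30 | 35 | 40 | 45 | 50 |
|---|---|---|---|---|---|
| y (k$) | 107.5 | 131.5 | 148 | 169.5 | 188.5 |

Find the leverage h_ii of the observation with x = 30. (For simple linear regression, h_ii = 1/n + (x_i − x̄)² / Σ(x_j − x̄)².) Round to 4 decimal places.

x̄ = (30 + 35 + 40 + 45 + 50)/5 = 40
Σ(x − x̄)² = 100 + 25 + 0 + 25 + 100 = 250
h = 1/5 + (-10)²/250 = 0.2 + 0.4 = 0.6000

h = 0.6000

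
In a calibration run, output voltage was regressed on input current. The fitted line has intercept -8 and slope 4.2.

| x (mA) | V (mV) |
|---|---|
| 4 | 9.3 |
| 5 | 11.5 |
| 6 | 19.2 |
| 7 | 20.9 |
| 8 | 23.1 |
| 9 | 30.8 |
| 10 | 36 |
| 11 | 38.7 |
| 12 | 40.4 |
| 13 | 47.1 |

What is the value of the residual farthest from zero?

x=4: V̂ = -8 + 4.2·4 = 8.8; e = 9.3 − 8.8 = 0.5
x=5: V̂ = -8 + 4.2·5 = 13; e = 11.5 − 13 = -1.5
x=6: V̂ = -8 + 4.2·6 = 17.2; e = 19.2 − 17.2 = 2
x=7: V̂ = -8 + 4.2·7 = 21.4; e = 20.9 − 21.4 = -0.5
x=8: V̂ = -8 + 4.2·8 = 25.6; e = 23.1 − 25.6 = -2.5
x=9: V̂ = -8 + 4.2·9 = 29.8; e = 30.8 − 29.8 = 1
x=10: V̂ = -8 + 4.2·10 = 34; e = 36 − 34 = 2
x=11: V̂ = -8 + 4.2·11 = 38.2; e = 38.7 − 38.2 = 0.5
x=12: V̂ = -8 + 4.2·12 = 42.4; e = 40.4 − 42.4 = -2
x=13: V̂ = -8 + 4.2·13 = 46.6; e = 47.1 − 46.6 = 0.5
Largest |e| is 2.5 at x = 8, residual -2.5.

e = -2.5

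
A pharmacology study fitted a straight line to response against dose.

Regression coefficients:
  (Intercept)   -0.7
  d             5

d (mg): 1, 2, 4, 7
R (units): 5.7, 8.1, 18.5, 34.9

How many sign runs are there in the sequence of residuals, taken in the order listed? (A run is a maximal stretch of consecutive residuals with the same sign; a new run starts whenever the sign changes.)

d=1: ŷ = -0.7 + 5·1 = 4.3; e = 5.7 − 4.3 = 1.4
d=2: ŷ = -0.7 + 5·2 = 9.3; e = 8.1 − 9.3 = -1.2
d=4: ŷ = -0.7 + 5·4 = 19.3; e = 18.5 − 19.3 = -0.8
d=7: ŷ = -0.7 + 5·7 = 34.3; e = 34.9 − 34.3 = 0.6
Signs: + − − +
Runs: +×1, −×2, +×1 → 3

3 runs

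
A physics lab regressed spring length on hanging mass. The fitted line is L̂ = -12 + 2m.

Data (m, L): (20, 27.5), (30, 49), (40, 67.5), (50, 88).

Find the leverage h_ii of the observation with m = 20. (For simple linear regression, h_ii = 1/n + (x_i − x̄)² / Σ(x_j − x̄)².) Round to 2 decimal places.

h = 0.70

m̄ = (20 + 30 + 40 + 50)/4 = 35
Σ(m − m̄)² = 225 + 25 + 25 + 225 = 500
h = 1/4 + (-15)²/500 = 0.25 + 0.45 = 0.70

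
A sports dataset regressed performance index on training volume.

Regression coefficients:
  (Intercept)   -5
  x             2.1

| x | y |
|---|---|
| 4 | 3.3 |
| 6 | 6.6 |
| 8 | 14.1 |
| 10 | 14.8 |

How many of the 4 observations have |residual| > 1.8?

x=4: ŷ = -5 + 2.1·4 = 3.4; r = 3.3 − 3.4 = -0.1
x=6: ŷ = -5 + 2.1·6 = 7.6; r = 6.6 − 7.6 = -1
x=8: ŷ = -5 + 2.1·8 = 11.8; r = 14.1 − 11.8 = 2.3
x=10: ŷ = -5 + 2.1·10 = 16; r = 14.8 − 16 = -1.2
|r| > 1.8: x=8 (|r|=2.3) → 1

1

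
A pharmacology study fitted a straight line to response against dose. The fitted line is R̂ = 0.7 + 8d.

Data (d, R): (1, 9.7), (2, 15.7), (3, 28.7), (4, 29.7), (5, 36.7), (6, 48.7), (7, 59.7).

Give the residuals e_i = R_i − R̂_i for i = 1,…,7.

d=1: R̂ = 0.7 + 8·1 = 8.7; e = 9.7 − 8.7 = 1
d=2: R̂ = 0.7 + 8·2 = 16.7; e = 15.7 − 16.7 = -1
d=3: R̂ = 0.7 + 8·3 = 24.7; e = 28.7 − 24.7 = 4
d=4: R̂ = 0.7 + 8·4 = 32.7; e = 29.7 − 32.7 = -3
d=5: R̂ = 0.7 + 8·5 = 40.7; e = 36.7 − 40.7 = -4
d=6: R̂ = 0.7 + 8·6 = 48.7; e = 48.7 − 48.7 = 0
d=7: R̂ = 0.7 + 8·7 = 56.7; e = 59.7 − 56.7 = 3

1, -1, 4, -3, -4, 0, 3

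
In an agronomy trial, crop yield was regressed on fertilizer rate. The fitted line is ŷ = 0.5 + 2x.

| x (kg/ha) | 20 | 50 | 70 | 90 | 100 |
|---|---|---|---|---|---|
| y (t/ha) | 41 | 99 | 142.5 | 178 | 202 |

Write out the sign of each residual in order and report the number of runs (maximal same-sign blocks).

5 runs

x=20: ŷ = 0.5 + 2·20 = 40.5; e = 41 − 40.5 = 0.5
x=50: ŷ = 0.5 + 2·50 = 100.5; e = 99 − 100.5 = -1.5
x=70: ŷ = 0.5 + 2·70 = 140.5; e = 142.5 − 140.5 = 2
x=90: ŷ = 0.5 + 2·90 = 180.5; e = 178 − 180.5 = -2.5
x=100: ŷ = 0.5 + 2·100 = 200.5; e = 202 − 200.5 = 1.5
Signs: + − + − +
Runs: +×1, −×1, +×1, −×1, +×1 → 5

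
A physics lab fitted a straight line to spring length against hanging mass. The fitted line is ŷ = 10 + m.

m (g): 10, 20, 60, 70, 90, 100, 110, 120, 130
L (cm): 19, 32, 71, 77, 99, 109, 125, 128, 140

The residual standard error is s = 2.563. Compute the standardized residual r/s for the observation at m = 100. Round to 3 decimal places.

ŷ = 10 + 100 = 110
r = 109 − 110 = -1
r/s = -1 / 2.563 = -0.390

-0.390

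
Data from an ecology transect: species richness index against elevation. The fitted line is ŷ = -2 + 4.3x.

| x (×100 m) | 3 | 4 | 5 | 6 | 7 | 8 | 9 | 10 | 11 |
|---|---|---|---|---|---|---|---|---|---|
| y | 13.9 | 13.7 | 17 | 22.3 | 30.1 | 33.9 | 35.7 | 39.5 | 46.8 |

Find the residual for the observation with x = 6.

r = -1.5

ŷ = -2 + 4.3·6 = 23.8
r = 22.3 − 23.8 = -1.5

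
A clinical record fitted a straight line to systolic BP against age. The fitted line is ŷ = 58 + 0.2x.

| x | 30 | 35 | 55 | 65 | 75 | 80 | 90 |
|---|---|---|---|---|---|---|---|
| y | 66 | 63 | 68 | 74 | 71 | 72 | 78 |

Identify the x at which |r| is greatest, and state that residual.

x=30: ŷ = 58 + 0.2·30 = 64; r = 66 − 64 = 2
x=35: ŷ = 58 + 0.2·35 = 65; r = 63 − 65 = -2
x=55: ŷ = 58 + 0.2·55 = 69; r = 68 − 69 = -1
x=65: ŷ = 58 + 0.2·65 = 71; r = 74 − 71 = 3
x=75: ŷ = 58 + 0.2·75 = 73; r = 71 − 73 = -2
x=80: ŷ = 58 + 0.2·80 = 74; r = 72 − 74 = -2
x=90: ŷ = 58 + 0.2·90 = 76; r = 78 − 76 = 2
Largest |r| is 3 at x = 65, residual 3.

x = 65, r = 3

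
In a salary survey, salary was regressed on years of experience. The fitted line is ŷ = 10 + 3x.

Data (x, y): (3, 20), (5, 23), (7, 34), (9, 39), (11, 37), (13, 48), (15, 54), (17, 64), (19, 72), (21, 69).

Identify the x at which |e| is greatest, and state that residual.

x = 11, e = -6

x=3: ŷ = 10 + 3·3 = 19; e = 20 − 19 = 1
x=5: ŷ = 10 + 3·5 = 25; e = 23 − 25 = -2
x=7: ŷ = 10 + 3·7 = 31; e = 34 − 31 = 3
x=9: ŷ = 10 + 3·9 = 37; e = 39 − 37 = 2
x=11: ŷ = 10 + 3·11 = 43; e = 37 − 43 = -6
x=13: ŷ = 10 + 3·13 = 49; e = 48 − 49 = -1
x=15: ŷ = 10 + 3·15 = 55; e = 54 − 55 = -1
x=17: ŷ = 10 + 3·17 = 61; e = 64 − 61 = 3
x=19: ŷ = 10 + 3·19 = 67; e = 72 − 67 = 5
x=21: ŷ = 10 + 3·21 = 73; e = 69 − 73 = -4
Largest |e| is 6 at x = 11, residual -6.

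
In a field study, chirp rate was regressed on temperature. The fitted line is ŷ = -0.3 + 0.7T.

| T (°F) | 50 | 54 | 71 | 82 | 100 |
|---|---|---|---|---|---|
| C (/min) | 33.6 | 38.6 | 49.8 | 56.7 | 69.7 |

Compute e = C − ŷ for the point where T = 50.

ŷ = -0.3 + 0.7·50 = 34.7
e = 33.6 − 34.7 = -1.1

e = -1.1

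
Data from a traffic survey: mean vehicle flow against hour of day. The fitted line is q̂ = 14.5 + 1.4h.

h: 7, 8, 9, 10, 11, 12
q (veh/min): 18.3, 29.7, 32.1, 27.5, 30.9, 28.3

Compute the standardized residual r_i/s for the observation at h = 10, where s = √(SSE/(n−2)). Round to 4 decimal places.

h=7: q̂ = 14.5 + 1.4·7 = 24.3; r = 18.3 − 24.3 = -6
h=8: q̂ = 14.5 + 1.4·8 = 25.7; r = 29.7 − 25.7 = 4
h=9: q̂ = 14.5 + 1.4·9 = 27.1; r = 32.1 − 27.1 = 5
h=10: q̂ = 14.5 + 1.4·10 = 28.5; r = 27.5 − 28.5 = -1
h=11: q̂ = 14.5 + 1.4·11 = 29.9; r = 30.9 − 29.9 = 1
h=12: q̂ = 14.5 + 1.4·12 = 31.3; r = 28.3 − 31.3 = -3
SSE = 36 + 16 + 25 + 1 + 1 + 9 = 88
s = √(88/4) = 4.69042
r/s = -1 / 4.69042 = -0.2132

-0.2132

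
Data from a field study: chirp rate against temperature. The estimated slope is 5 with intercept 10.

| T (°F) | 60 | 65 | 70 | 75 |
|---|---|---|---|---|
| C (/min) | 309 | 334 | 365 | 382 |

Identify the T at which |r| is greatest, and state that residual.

T = 70, r = 5

T=60: ŷ = 10 + 5·60 = 310; r = 309 − 310 = -1
T=65: ŷ = 10 + 5·65 = 335; r = 334 − 335 = -1
T=70: ŷ = 10 + 5·70 = 360; r = 365 − 360 = 5
T=75: ŷ = 10 + 5·75 = 385; r = 382 − 385 = -3
Largest |r| is 5 at T = 70, residual 5.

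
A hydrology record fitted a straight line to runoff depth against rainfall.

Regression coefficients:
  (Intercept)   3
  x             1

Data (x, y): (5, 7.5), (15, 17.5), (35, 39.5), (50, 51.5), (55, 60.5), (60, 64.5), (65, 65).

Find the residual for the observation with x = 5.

ŷ = 3 + 5 = 8
r = 7.5 − 8 = -0.5

r = -0.5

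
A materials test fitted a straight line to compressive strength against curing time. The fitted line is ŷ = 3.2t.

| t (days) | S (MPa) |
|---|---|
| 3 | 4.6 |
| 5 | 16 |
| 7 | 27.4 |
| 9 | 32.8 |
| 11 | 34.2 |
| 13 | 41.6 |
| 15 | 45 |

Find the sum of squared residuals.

t=3: ŷ = 3.2·3 = 9.6; r = 4.6 − 9.6 = -5
t=5: ŷ = 3.2·5 = 16; r = 16 − 16 = 0
t=7: ŷ = 3.2·7 = 22.4; r = 27.4 − 22.4 = 5
t=9: ŷ = 3.2·9 = 28.8; r = 32.8 − 28.8 = 4
t=11: ŷ = 3.2·11 = 35.2; r = 34.2 − 35.2 = -1
t=13: ŷ = 3.2·13 = 41.6; r = 41.6 − 41.6 = 0
t=15: ŷ = 3.2·15 = 48; r = 45 − 48 = -3
SSE = 25 + 0 + 25 + 16 + 1 + 0 + 9 = 76

SSE = 76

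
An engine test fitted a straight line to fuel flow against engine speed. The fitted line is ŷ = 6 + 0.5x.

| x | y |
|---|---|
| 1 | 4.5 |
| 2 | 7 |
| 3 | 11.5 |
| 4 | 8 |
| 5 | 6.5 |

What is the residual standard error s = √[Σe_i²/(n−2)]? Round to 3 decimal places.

s = 2.828

x=1: ŷ = 6 + 0.5·1 = 6.5; e = 4.5 − 6.5 = -2
x=2: ŷ = 6 + 0.5·2 = 7; e = 7 − 7 = 0
x=3: ŷ = 6 + 0.5·3 = 7.5; e = 11.5 − 7.5 = 4
x=4: ŷ = 6 + 0.5·4 = 8; e = 8 − 8 = 0
x=5: ŷ = 6 + 0.5·5 = 8.5; e = 6.5 − 8.5 = -2
SSE = 4 + 0 + 16 + 0 + 4 = 24
s = √(24/3) = √8 ≈ 2.828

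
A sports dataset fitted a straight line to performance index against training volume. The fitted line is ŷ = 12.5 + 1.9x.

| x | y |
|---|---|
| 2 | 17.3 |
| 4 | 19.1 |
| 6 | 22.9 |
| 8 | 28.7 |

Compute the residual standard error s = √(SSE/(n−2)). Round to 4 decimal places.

s = 1.4142

x=2: ŷ = 12.5 + 1.9·2 = 16.3; e = 17.3 − 16.3 = 1
x=4: ŷ = 12.5 + 1.9·4 = 20.1; e = 19.1 − 20.1 = -1
x=6: ŷ = 12.5 + 1.9·6 = 23.9; e = 22.9 − 23.9 = -1
x=8: ŷ = 12.5 + 1.9·8 = 27.7; e = 28.7 − 27.7 = 1
SSE = 1 + 1 + 1 + 1 = 4
s = √(4/2) = √2 ≈ 1.4142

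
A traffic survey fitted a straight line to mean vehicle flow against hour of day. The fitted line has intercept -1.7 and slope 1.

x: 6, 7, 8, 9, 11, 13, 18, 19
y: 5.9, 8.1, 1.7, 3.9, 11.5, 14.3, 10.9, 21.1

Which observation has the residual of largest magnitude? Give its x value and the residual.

x=6: ŷ = -1.7 + 6 = 4.3; e = 5.9 − 4.3 = 1.6
x=7: ŷ = -1.7 + 7 = 5.3; e = 8.1 − 5.3 = 2.8
x=8: ŷ = -1.7 + 8 = 6.3; e = 1.7 − 6.3 = -4.6
x=9: ŷ = -1.7 + 9 = 7.3; e = 3.9 − 7.3 = -3.4
x=11: ŷ = -1.7 + 11 = 9.3; e = 11.5 − 9.3 = 2.2
x=13: ŷ = -1.7 + 13 = 11.3; e = 14.3 − 11.3 = 3
x=18: ŷ = -1.7 + 18 = 16.3; e = 10.9 − 16.3 = -5.4
x=19: ŷ = -1.7 + 19 = 17.3; e = 21.1 − 17.3 = 3.8
Largest |e| is 5.4 at x = 18, residual -5.4.

x = 18, e = -5.4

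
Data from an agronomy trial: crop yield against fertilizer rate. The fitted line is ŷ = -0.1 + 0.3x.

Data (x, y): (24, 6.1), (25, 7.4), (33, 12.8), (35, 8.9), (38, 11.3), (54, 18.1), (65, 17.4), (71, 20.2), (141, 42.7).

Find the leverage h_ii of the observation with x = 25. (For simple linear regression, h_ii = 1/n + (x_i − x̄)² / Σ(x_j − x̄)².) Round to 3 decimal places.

x̄ = (24 + 25 + 33 + 35 + 38 + 54 + 65 + 71 + 141)/9 = 54
Σ(x − x̄)² = 900 + 841 + 441 + 361 + 256 + 0 + 121 + 289 + 7569 = 10778
h = 1/9 + (-29)²/10778 = 0.111111 + 0.0780293 = 0.189

h = 0.189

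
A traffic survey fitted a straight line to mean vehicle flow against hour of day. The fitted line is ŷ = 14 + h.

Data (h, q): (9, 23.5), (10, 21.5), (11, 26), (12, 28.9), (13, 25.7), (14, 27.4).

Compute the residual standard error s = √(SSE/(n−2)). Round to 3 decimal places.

h=9: ŷ = 14 + 9 = 23; r = 23.5 − 23 = 0.5
h=10: ŷ = 14 + 10 = 24; r = 21.5 − 24 = -2.5
h=11: ŷ = 14 + 11 = 25; r = 26 − 25 = 1
h=12: ŷ = 14 + 12 = 26; r = 28.9 − 26 = 2.9
h=13: ŷ = 14 + 13 = 27; r = 25.7 − 27 = -1.3
h=14: ŷ = 14 + 14 = 28; r = 27.4 − 28 = -0.6
SSE = 0.25 + 6.25 + 1 + 8.41 + 1.69 + 0.36 = 17.96
s = √(17.96/4) = √4.49 ≈ 2.119

s = 2.119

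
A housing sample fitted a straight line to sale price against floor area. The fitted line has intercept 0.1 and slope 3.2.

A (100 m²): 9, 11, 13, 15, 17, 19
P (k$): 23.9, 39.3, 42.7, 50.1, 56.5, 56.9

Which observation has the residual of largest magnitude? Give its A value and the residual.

A=9: P̂ = 0.1 + 3.2·9 = 28.9; r = 23.9 − 28.9 = -5
A=11: P̂ = 0.1 + 3.2·11 = 35.3; r = 39.3 − 35.3 = 4
A=13: P̂ = 0.1 + 3.2·13 = 41.7; r = 42.7 − 41.7 = 1
A=15: P̂ = 0.1 + 3.2·15 = 48.1; r = 50.1 − 48.1 = 2
A=17: P̂ = 0.1 + 3.2·17 = 54.5; r = 56.5 − 54.5 = 2
A=19: P̂ = 0.1 + 3.2·19 = 60.9; r = 56.9 − 60.9 = -4
Largest |r| is 5 at A = 9, residual -5.

A = 9, r = -5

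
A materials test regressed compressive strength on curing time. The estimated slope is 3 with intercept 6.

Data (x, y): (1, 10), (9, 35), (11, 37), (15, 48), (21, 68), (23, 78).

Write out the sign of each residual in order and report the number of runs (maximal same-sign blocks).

x=1: ŷ = 6 + 3·1 = 9; r = 10 − 9 = 1
x=9: ŷ = 6 + 3·9 = 33; r = 35 − 33 = 2
x=11: ŷ = 6 + 3·11 = 39; r = 37 − 39 = -2
x=15: ŷ = 6 + 3·15 = 51; r = 48 − 51 = -3
x=21: ŷ = 6 + 3·21 = 69; r = 68 − 69 = -1
x=23: ŷ = 6 + 3·23 = 75; r = 78 − 75 = 3
Signs: + + − − − +
Runs: +×2, −×3, +×1 → 3

3 runs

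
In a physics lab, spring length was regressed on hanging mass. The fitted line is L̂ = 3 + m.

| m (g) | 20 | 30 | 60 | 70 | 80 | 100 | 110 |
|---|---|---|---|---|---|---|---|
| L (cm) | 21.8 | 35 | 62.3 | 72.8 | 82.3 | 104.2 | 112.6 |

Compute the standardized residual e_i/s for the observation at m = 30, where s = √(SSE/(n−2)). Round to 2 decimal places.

m=20: L̂ = 3 + 20 = 23; e = 21.8 − 23 = -1.2
m=30: L̂ = 3 + 30 = 33; e = 35 − 33 = 2
m=60: L̂ = 3 + 60 = 63; e = 62.3 − 63 = -0.7
m=70: L̂ = 3 + 70 = 73; e = 72.8 − 73 = -0.2
m=80: L̂ = 3 + 80 = 83; e = 82.3 − 83 = -0.7
m=100: L̂ = 3 + 100 = 103; e = 104.2 − 103 = 1.2
m=110: L̂ = 3 + 110 = 113; e = 112.6 − 113 = -0.4
SSE = 1.44 + 4 + 0.49 + 0.04 + 0.49 + 1.44 + 0.16 = 8.06
s = √(8.06/5) = 1.26965
e/s = 2 / 1.26965 = 1.58

1.58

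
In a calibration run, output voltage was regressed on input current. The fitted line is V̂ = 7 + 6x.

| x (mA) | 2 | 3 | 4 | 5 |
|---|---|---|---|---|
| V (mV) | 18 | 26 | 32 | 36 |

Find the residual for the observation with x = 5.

V̂ = 7 + 6·5 = 37
e = 36 − 37 = -1

e = -1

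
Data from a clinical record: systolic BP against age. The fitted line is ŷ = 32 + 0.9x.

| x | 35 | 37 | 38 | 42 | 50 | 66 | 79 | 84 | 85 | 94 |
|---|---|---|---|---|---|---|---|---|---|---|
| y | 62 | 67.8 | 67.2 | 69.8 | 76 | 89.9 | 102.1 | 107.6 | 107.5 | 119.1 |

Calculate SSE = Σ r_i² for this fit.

SSE = 21

x=35: ŷ = 32 + 0.9·35 = 63.5; r = 62 − 63.5 = -1.5
x=37: ŷ = 32 + 0.9·37 = 65.3; r = 67.8 − 65.3 = 2.5
x=38: ŷ = 32 + 0.9·38 = 66.2; r = 67.2 − 66.2 = 1
x=42: ŷ = 32 + 0.9·42 = 69.8; r = 69.8 − 69.8 = 0
x=50: ŷ = 32 + 0.9·50 = 77; r = 76 − 77 = -1
x=66: ŷ = 32 + 0.9·66 = 91.4; r = 89.9 − 91.4 = -1.5
x=79: ŷ = 32 + 0.9·79 = 103.1; r = 102.1 − 103.1 = -1
x=84: ŷ = 32 + 0.9·84 = 107.6; r = 107.6 − 107.6 = 0
x=85: ŷ = 32 + 0.9·85 = 108.5; r = 107.5 − 108.5 = -1
x=94: ŷ = 32 + 0.9·94 = 116.6; r = 119.1 − 116.6 = 2.5
SSE = 2.25 + 6.25 + 1 + 0 + 1 + 2.25 + 1 + 0 + 1 + 6.25 = 21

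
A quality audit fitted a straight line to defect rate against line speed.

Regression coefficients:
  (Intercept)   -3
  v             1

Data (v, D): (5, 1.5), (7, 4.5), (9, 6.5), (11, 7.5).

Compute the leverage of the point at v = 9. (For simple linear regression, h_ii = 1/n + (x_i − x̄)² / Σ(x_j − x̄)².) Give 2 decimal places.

h = 0.30

v̄ = (5 + 7 + 9 + 11)/4 = 8
Σ(v − v̄)² = 9 + 1 + 1 + 9 = 20
h = 1/4 + (1)²/20 = 0.25 + 0.05 = 0.30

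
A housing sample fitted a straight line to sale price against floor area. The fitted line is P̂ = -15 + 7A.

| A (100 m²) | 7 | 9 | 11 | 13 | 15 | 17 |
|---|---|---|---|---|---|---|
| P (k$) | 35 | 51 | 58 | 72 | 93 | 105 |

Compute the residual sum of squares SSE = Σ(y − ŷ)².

SSE = 52

A=7: P̂ = -15 + 7·7 = 34; r = 35 − 34 = 1
A=9: P̂ = -15 + 7·9 = 48; r = 51 − 48 = 3
A=11: P̂ = -15 + 7·11 = 62; r = 58 − 62 = -4
A=13: P̂ = -15 + 7·13 = 76; r = 72 − 76 = -4
A=15: P̂ = -15 + 7·15 = 90; r = 93 − 90 = 3
A=17: P̂ = -15 + 7·17 = 104; r = 105 − 104 = 1
SSE = 1 + 9 + 16 + 16 + 9 + 1 = 52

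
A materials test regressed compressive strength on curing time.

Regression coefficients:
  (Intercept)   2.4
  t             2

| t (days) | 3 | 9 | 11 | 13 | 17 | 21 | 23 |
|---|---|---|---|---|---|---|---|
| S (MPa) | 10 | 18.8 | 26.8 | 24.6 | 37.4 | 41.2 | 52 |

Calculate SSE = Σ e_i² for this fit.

SSE = 49.52

t=3: ŷ = 2.4 + 2·3 = 8.4; e = 10 − 8.4 = 1.6
t=9: ŷ = 2.4 + 2·9 = 20.4; e = 18.8 − 20.4 = -1.6
t=11: ŷ = 2.4 + 2·11 = 24.4; e = 26.8 − 24.4 = 2.4
t=13: ŷ = 2.4 + 2·13 = 28.4; e = 24.6 − 28.4 = -3.8
t=17: ŷ = 2.4 + 2·17 = 36.4; e = 37.4 − 36.4 = 1
t=21: ŷ = 2.4 + 2·21 = 44.4; e = 41.2 − 44.4 = -3.2
t=23: ŷ = 2.4 + 2·23 = 48.4; e = 52 − 48.4 = 3.6
SSE = 2.56 + 2.56 + 5.76 + 14.44 + 1 + 10.24 + 12.96 = 49.52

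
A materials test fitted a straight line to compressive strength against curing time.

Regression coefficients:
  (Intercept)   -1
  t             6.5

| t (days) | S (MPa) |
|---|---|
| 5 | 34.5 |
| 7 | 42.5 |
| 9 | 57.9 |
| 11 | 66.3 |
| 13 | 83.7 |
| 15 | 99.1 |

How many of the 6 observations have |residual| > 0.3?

5

t=5: Ŝ = -1 + 6.5·5 = 31.5; e = 34.5 − 31.5 = 3
t=7: Ŝ = -1 + 6.5·7 = 44.5; e = 42.5 − 44.5 = -2
t=9: Ŝ = -1 + 6.5·9 = 57.5; e = 57.9 − 57.5 = 0.4
t=11: Ŝ = -1 + 6.5·11 = 70.5; e = 66.3 − 70.5 = -4.2
t=13: Ŝ = -1 + 6.5·13 = 83.5; e = 83.7 − 83.5 = 0.2
t=15: Ŝ = -1 + 6.5·15 = 96.5; e = 99.1 − 96.5 = 2.6
|e| > 0.3: t=5 (|e|=3), t=7 (|e|=2), t=9 (|e|=0.4), t=11 (|e|=4.2), t=15 (|e|=2.6) → 5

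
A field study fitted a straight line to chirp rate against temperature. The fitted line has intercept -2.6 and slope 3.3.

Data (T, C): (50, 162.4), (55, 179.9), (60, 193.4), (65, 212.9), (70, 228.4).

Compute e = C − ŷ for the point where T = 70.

e = 0

ŷ = -2.6 + 3.3·70 = 228.4
e = 228.4 − 228.4 = 0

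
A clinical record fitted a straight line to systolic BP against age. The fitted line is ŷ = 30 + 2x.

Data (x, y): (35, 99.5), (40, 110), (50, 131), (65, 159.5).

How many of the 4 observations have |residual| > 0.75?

1

x=35: ŷ = 30 + 2·35 = 100; e = 99.5 − 100 = -0.5
x=40: ŷ = 30 + 2·40 = 110; e = 110 − 110 = 0
x=50: ŷ = 30 + 2·50 = 130; e = 131 − 130 = 1
x=65: ŷ = 30 + 2·65 = 160; e = 159.5 − 160 = -0.5
|e| > 0.75: x=50 (|e|=1) → 1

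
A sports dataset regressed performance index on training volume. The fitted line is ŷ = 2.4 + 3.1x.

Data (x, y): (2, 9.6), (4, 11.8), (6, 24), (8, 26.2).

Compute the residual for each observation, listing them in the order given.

1, -3, 3, -1

x=2: ŷ = 2.4 + 3.1·2 = 8.6; e = 9.6 − 8.6 = 1
x=4: ŷ = 2.4 + 3.1·4 = 14.8; e = 11.8 − 14.8 = -3
x=6: ŷ = 2.4 + 3.1·6 = 21; e = 24 − 21 = 3
x=8: ŷ = 2.4 + 3.1·8 = 27.2; e = 26.2 − 27.2 = -1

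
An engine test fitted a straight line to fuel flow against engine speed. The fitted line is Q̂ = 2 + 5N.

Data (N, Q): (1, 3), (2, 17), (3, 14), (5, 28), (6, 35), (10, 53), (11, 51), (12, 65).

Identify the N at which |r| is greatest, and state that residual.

N=1: Q̂ = 2 + 5·1 = 7; r = 3 − 7 = -4
N=2: Q̂ = 2 + 5·2 = 12; r = 17 − 12 = 5
N=3: Q̂ = 2 + 5·3 = 17; r = 14 − 17 = -3
N=5: Q̂ = 2 + 5·5 = 27; r = 28 − 27 = 1
N=6: Q̂ = 2 + 5·6 = 32; r = 35 − 32 = 3
N=10: Q̂ = 2 + 5·10 = 52; r = 53 − 52 = 1
N=11: Q̂ = 2 + 5·11 = 57; r = 51 − 57 = -6
N=12: Q̂ = 2 + 5·12 = 62; r = 65 − 62 = 3
Largest |r| is 6 at N = 11, residual -6.

N = 11, r = -6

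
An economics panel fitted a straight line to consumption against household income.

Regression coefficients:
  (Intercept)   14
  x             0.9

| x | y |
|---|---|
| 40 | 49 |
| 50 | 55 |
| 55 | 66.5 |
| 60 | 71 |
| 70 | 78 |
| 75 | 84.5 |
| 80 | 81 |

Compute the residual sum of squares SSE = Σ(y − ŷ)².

x=40: ŷ = 14 + 0.9·40 = 50; r = 49 − 50 = -1
x=50: ŷ = 14 + 0.9·50 = 59; r = 55 − 59 = -4
x=55: ŷ = 14 + 0.9·55 = 63.5; r = 66.5 − 63.5 = 3
x=60: ŷ = 14 + 0.9·60 = 68; r = 71 − 68 = 3
x=70: ŷ = 14 + 0.9·70 = 77; r = 78 − 77 = 1
x=75: ŷ = 14 + 0.9·75 = 81.5; r = 84.5 − 81.5 = 3
x=80: ŷ = 14 + 0.9·80 = 86; r = 81 − 86 = -5
SSE = 1 + 16 + 9 + 9 + 1 + 9 + 25 = 70

SSE = 70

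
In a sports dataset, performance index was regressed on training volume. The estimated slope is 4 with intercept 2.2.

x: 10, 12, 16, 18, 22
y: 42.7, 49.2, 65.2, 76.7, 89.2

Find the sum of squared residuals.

SSE = 9.5

x=10: ŷ = 2.2 + 4·10 = 42.2; r = 42.7 − 42.2 = 0.5
x=12: ŷ = 2.2 + 4·12 = 50.2; r = 49.2 − 50.2 = -1
x=16: ŷ = 2.2 + 4·16 = 66.2; r = 65.2 − 66.2 = -1
x=18: ŷ = 2.2 + 4·18 = 74.2; r = 76.7 − 74.2 = 2.5
x=22: ŷ = 2.2 + 4·22 = 90.2; r = 89.2 − 90.2 = -1
SSE = 0.25 + 1 + 1 + 6.25 + 1 = 9.5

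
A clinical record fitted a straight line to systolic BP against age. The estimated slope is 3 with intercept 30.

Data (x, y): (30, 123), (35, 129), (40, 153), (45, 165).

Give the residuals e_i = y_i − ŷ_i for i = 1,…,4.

3, -6, 3, 0

x=30: ŷ = 30 + 3·30 = 120; e = 123 − 120 = 3
x=35: ŷ = 30 + 3·35 = 135; e = 129 − 135 = -6
x=40: ŷ = 30 + 3·40 = 150; e = 153 − 150 = 3
x=45: ŷ = 30 + 3·45 = 165; e = 165 − 165 = 0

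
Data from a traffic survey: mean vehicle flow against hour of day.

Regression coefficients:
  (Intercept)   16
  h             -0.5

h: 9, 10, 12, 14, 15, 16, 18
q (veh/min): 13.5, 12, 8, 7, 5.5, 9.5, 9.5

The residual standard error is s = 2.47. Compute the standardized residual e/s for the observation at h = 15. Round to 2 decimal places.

q̂ = 16 − 0.5·15 = 8.5
e = 5.5 − 8.5 = -3
e/s = -3 / 2.47 = -1.21

-1.21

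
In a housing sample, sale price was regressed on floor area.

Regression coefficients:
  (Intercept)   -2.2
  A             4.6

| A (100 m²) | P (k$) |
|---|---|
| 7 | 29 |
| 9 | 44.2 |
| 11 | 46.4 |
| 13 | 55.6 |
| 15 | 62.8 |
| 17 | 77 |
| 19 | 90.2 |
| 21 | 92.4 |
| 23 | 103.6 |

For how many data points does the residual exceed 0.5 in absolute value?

8

A=7: P̂ = -2.2 + 4.6·7 = 30; e = 29 − 30 = -1
A=9: P̂ = -2.2 + 4.6·9 = 39.2; e = 44.2 − 39.2 = 5
A=11: P̂ = -2.2 + 4.6·11 = 48.4; e = 46.4 − 48.4 = -2
A=13: P̂ = -2.2 + 4.6·13 = 57.6; e = 55.6 − 57.6 = -2
A=15: P̂ = -2.2 + 4.6·15 = 66.8; e = 62.8 − 66.8 = -4
A=17: P̂ = -2.2 + 4.6·17 = 76; e = 77 − 76 = 1
A=19: P̂ = -2.2 + 4.6·19 = 85.2; e = 90.2 − 85.2 = 5
A=21: P̂ = -2.2 + 4.6·21 = 94.4; e = 92.4 − 94.4 = -2
A=23: P̂ = -2.2 + 4.6·23 = 103.6; e = 103.6 − 103.6 = 0
|e| > 0.5: A=7 (|e|=1), A=9 (|e|=5), A=11 (|e|=2), A=13 (|e|=2), A=15 (|e|=4), A=17 (|e|=1), A=19 (|e|=5), A=21 (|e|=2) → 8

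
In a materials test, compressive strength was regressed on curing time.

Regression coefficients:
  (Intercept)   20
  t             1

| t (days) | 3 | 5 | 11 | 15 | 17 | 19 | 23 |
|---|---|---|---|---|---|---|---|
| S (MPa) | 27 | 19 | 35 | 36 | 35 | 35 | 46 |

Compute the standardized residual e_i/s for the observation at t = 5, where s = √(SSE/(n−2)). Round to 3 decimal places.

t=3: Ŝ = 20 + 3 = 23; e = 27 − 23 = 4
t=5: Ŝ = 20 + 5 = 25; e = 19 − 25 = -6
t=11: Ŝ = 20 + 11 = 31; e = 35 − 31 = 4
t=15: Ŝ = 20 + 15 = 35; e = 36 − 35 = 1
t=17: Ŝ = 20 + 17 = 37; e = 35 − 37 = -2
t=19: Ŝ = 20 + 19 = 39; e = 35 − 39 = -4
t=23: Ŝ = 20 + 23 = 43; e = 46 − 43 = 3
SSE = 16 + 36 + 16 + 1 + 4 + 16 + 9 = 98
s = √(98/5) = 4.42719
e/s = -6 / 4.42719 = -1.355

-1.355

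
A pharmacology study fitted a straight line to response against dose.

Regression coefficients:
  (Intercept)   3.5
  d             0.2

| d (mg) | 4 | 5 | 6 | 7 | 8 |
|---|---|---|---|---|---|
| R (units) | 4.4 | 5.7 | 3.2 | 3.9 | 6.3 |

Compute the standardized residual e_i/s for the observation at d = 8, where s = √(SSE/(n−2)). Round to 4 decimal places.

0.8388

d=4: ŷ = 3.5 + 0.2·4 = 4.3; e = 4.4 − 4.3 = 0.1
d=5: ŷ = 3.5 + 0.2·5 = 4.5; e = 5.7 − 4.5 = 1.2
d=6: ŷ = 3.5 + 0.2·6 = 4.7; e = 3.2 − 4.7 = -1.5
d=7: ŷ = 3.5 + 0.2·7 = 4.9; e = 3.9 − 4.9 = -1
d=8: ŷ = 3.5 + 0.2·8 = 5.1; e = 6.3 − 5.1 = 1.2
SSE = 0.01 + 1.44 + 2.25 + 1 + 1.44 = 6.14
s = √(6.14/3) = 1.43062
e/s = 1.2 / 1.43062 = 0.8388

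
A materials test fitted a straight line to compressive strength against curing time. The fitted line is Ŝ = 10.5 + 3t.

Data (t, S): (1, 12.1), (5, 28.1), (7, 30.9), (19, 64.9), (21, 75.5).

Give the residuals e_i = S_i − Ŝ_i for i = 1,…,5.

-1.4, 2.6, -0.6, -2.6, 2

t=1: Ŝ = 10.5 + 3·1 = 13.5; e = 12.1 − 13.5 = -1.4
t=5: Ŝ = 10.5 + 3·5 = 25.5; e = 28.1 − 25.5 = 2.6
t=7: Ŝ = 10.5 + 3·7 = 31.5; e = 30.9 − 31.5 = -0.6
t=19: Ŝ = 10.5 + 3·19 = 67.5; e = 64.9 − 67.5 = -2.6
t=21: Ŝ = 10.5 + 3·21 = 73.5; e = 75.5 − 73.5 = 2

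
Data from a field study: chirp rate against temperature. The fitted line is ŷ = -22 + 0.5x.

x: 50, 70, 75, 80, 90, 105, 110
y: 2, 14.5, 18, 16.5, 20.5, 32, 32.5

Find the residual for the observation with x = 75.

r = 2.5

ŷ = -22 + 0.5·75 = 15.5
r = 18 − 15.5 = 2.5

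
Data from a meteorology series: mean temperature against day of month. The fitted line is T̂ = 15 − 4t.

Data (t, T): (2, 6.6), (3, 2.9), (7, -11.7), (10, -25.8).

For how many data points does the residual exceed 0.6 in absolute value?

t=2: T̂ = 15 − 4·2 = 7; e = 6.6 − 7 = -0.4
t=3: T̂ = 15 − 4·3 = 3; e = 2.9 − 3 = -0.1
t=7: T̂ = 15 − 4·7 = -13; e = -11.7 − (-13) = 1.3
t=10: T̂ = 15 − 4·10 = -25; e = -25.8 − (-25) = -0.8
|e| > 0.6: t=7 (|e|=1.3), t=10 (|e|=0.8) → 2

2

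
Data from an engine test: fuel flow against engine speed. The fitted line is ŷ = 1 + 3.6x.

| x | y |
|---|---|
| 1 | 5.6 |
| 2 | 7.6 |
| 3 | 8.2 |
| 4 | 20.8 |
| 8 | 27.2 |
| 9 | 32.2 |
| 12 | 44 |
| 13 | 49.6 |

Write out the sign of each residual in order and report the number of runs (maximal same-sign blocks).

5 runs

x=1: ŷ = 1 + 3.6·1 = 4.6; r = 5.6 − 4.6 = 1
x=2: ŷ = 1 + 3.6·2 = 8.2; r = 7.6 − 8.2 = -0.6
x=3: ŷ = 1 + 3.6·3 = 11.8; r = 8.2 − 11.8 = -3.6
x=4: ŷ = 1 + 3.6·4 = 15.4; r = 20.8 − 15.4 = 5.4
x=8: ŷ = 1 + 3.6·8 = 29.8; r = 27.2 − 29.8 = -2.6
x=9: ŷ = 1 + 3.6·9 = 33.4; r = 32.2 − 33.4 = -1.2
x=12: ŷ = 1 + 3.6·12 = 44.2; r = 44 − 44.2 = -0.2
x=13: ŷ = 1 + 3.6·13 = 47.8; r = 49.6 − 47.8 = 1.8
Signs: + − − + − − − +
Runs: +×1, −×2, +×1, −×3, +×1 → 5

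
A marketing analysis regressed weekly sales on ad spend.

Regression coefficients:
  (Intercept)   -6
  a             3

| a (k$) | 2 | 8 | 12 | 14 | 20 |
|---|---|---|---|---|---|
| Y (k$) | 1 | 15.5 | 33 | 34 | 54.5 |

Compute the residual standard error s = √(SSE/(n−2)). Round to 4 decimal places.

a=2: Ŷ = -6 + 3·2 = 0; r = 1 − 0 = 1
a=8: Ŷ = -6 + 3·8 = 18; r = 15.5 − 18 = -2.5
a=12: Ŷ = -6 + 3·12 = 30; r = 33 − 30 = 3
a=14: Ŷ = -6 + 3·14 = 36; r = 34 − 36 = -2
a=20: Ŷ = -6 + 3·20 = 54; r = 54.5 − 54 = 0.5
SSE = 1 + 6.25 + 9 + 4 + 0.25 = 20.5
s = √(20.5/3) = √6.83333 ≈ 2.6141

s = 2.6141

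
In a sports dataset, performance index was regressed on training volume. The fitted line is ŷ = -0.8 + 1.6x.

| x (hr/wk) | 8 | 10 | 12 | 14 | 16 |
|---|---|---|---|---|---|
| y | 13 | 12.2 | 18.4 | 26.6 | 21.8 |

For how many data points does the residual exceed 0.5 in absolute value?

x=8: ŷ = -0.8 + 1.6·8 = 12; r = 13 − 12 = 1
x=10: ŷ = -0.8 + 1.6·10 = 15.2; r = 12.2 − 15.2 = -3
x=12: ŷ = -0.8 + 1.6·12 = 18.4; r = 18.4 − 18.4 = 0
x=14: ŷ = -0.8 + 1.6·14 = 21.6; r = 26.6 − 21.6 = 5
x=16: ŷ = -0.8 + 1.6·16 = 24.8; r = 21.8 − 24.8 = -3
|r| > 0.5: x=8 (|r|=1), x=10 (|r|=3), x=14 (|r|=5), x=16 (|r|=3) → 4

4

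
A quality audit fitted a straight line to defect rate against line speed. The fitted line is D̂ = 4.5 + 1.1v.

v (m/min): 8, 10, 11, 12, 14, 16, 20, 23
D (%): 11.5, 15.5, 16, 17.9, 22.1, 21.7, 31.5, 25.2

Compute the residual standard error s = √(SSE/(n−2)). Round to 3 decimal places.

v=8: D̂ = 4.5 + 1.1·8 = 13.3; r = 11.5 − 13.3 = -1.8
v=10: D̂ = 4.5 + 1.1·10 = 15.5; r = 15.5 − 15.5 = 0
v=11: D̂ = 4.5 + 1.1·11 = 16.6; r = 16 − 16.6 = -0.6
v=12: D̂ = 4.5 + 1.1·12 = 17.7; r = 17.9 − 17.7 = 0.2
v=14: D̂ = 4.5 + 1.1·14 = 19.9; r = 22.1 − 19.9 = 2.2
v=16: D̂ = 4.5 + 1.1·16 = 22.1; r = 21.7 − 22.1 = -0.4
v=20: D̂ = 4.5 + 1.1·20 = 26.5; r = 31.5 − 26.5 = 5
v=23: D̂ = 4.5 + 1.1·23 = 29.8; r = 25.2 − 29.8 = -4.6
SSE = 3.24 + 0 + 0.36 + 0.04 + 4.84 + 0.16 + 25 + 21.16 = 54.8
s = √(54.8/6) = √9.13333 ≈ 3.022

s = 3.022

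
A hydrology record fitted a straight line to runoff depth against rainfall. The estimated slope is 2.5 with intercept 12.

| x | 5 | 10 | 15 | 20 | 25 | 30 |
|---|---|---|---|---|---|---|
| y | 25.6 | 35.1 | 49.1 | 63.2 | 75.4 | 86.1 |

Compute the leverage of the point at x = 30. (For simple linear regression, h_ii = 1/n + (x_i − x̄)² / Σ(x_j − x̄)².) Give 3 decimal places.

h = 0.524

x̄ = (5 + 10 + 15 + 20 + 25 + 30)/6 = 17.5
Σ(x − x̄)² = 156.25 + 56.25 + 6.25 + 6.25 + 56.25 + 156.25 = 437.5
h = 1/6 + (12.5)²/437.5 = 0.166667 + 0.357143 = 0.524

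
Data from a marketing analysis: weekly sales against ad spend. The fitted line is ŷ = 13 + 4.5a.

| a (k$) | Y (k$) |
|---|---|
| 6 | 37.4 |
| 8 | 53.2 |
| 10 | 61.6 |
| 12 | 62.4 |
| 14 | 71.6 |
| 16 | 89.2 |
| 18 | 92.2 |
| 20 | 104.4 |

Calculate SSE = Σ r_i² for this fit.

SSE = 100.72

a=6: ŷ = 13 + 4.5·6 = 40; r = 37.4 − 40 = -2.6
a=8: ŷ = 13 + 4.5·8 = 49; r = 53.2 − 49 = 4.2
a=10: ŷ = 13 + 4.5·10 = 58; r = 61.6 − 58 = 3.6
a=12: ŷ = 13 + 4.5·12 = 67; r = 62.4 − 67 = -4.6
a=14: ŷ = 13 + 4.5·14 = 76; r = 71.6 − 76 = -4.4
a=16: ŷ = 13 + 4.5·16 = 85; r = 89.2 − 85 = 4.2
a=18: ŷ = 13 + 4.5·18 = 94; r = 92.2 − 94 = -1.8
a=20: ŷ = 13 + 4.5·20 = 103; r = 104.4 − 103 = 1.4
SSE = 6.76 + 17.64 + 12.96 + 21.16 + 19.36 + 17.64 + 3.24 + 1.96 = 100.72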